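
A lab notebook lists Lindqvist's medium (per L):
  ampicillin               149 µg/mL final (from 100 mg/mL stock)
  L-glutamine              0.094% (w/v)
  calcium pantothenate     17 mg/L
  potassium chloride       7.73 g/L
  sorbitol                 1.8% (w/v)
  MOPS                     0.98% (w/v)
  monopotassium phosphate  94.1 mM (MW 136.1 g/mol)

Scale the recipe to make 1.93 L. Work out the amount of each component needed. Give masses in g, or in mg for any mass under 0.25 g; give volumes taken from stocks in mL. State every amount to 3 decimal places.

Scale factor relative to 1 L: 1.93.
ampicillin: V = C2·V2/C1 = 149 µg/mL × 1930 mL ÷ 100000 µg/mL = 2.876 mL
L-glutamine: 0.094 g per 100 mL × 1930 mL ÷ 100 = 1.814 g
calcium pantothenate: 17 mg/L × 1.93 L = 32.810 mg
potassium chloride: 7.73 g/L × 1.93 L = 14.919 g
sorbitol: 1.8 g per 100 mL × 1930 mL ÷ 100 = 34.740 g
MOPS: 0.98 g per 100 mL × 1930 mL ÷ 100 = 18.914 g
monopotassium phosphate: 94.1 mmol/L × 136.1 g/mol × 1.93 L ÷ 1000 = 24.718 g

ampicillin 2.876 mL; L-glutamine 1.814 g; calcium pantothenate 32.810 mg; potassium chloride 14.919 g; sorbitol 34.740 g; MOPS 18.914 g; monopotassium phosphate 24.718 g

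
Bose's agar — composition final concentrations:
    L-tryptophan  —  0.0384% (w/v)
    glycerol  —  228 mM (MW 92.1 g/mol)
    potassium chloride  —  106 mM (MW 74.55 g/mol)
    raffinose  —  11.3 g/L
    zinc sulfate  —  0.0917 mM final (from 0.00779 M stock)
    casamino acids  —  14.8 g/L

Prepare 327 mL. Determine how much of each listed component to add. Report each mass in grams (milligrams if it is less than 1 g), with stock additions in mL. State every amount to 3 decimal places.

L-tryptophan 125.568 mg; glycerol 6.867 g; potassium chloride 2.584 g; raffinose 3.695 g; zinc sulfate 3.849 mL; casamino acids 4.840 g

Scale factor relative to 1 L: 0.327.
L-tryptophan: 0.0384 g per 100 mL × 327 mL ÷ 100 = 0.125568 g = 125.568 mg
glycerol: 228 mmol/L × 92.1 g/mol × 0.327 L ÷ 1000 = 6.867 g
potassium chloride: 106 mmol/L × 74.55 g/mol × 0.327 L ÷ 1000 = 2.584 g
raffinose: 11.3 g/L × 0.327 L = 3.695 g
zinc sulfate: V = C2·V2/C1 = 0.0917 mM × 327 mL ÷ 7.79 mM = 3.849 mL
casamino acids: 14.8 g/L × 0.327 L = 4.840 g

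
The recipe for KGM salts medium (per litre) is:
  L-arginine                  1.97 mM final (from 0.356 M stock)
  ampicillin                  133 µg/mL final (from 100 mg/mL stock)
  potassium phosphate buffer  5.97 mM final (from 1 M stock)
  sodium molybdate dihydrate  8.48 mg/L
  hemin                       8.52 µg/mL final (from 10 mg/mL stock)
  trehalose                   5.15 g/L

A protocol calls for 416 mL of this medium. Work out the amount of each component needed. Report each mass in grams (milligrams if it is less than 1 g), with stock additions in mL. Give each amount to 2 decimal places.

Target volume = 416 mL = 0.416 L.
L-arginine: V = C2·V2/C1 = 1.97 mM × 416 mL ÷ 356 mM = 2.30 mL
ampicillin: V = C2·V2/C1 = 133 µg/mL × 416 mL ÷ 100000 µg/mL = 0.55 mL
potassium phosphate buffer: C1V1 = C2V2 → 5.97 mM × 416 mL ÷ 1000 mM = 2.48 mL
sodium molybdate dihydrate: 8.48 mg/L × 0.416 L = 3.53 mg
hemin: C1V1 = C2V2 → 8.52 µg/mL × 416 mL ÷ 10000 µg/mL = 0.35 mL
trehalose: 5.15 g/L × 0.416 L = 2.14 g

L-arginine 2.30 mL; ampicillin 0.55 mL; potassium phosphate buffer 2.48 mL; sodium molybdate dihydrate 3.53 mg; hemin 0.35 mL; trehalose 2.14 g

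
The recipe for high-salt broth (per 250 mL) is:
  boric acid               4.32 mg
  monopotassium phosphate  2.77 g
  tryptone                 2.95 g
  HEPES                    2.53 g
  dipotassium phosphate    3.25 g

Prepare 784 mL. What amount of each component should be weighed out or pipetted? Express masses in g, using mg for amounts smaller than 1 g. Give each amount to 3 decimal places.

Ratio of target to recipe volume: 784 / 250 = 3.136.
boric acid: 4.32 mg × (784 mL / 250 mL) = 13.548 mg
monopotassium phosphate: 2.77 g × (784 mL / 250 mL) = 8.687 g
tryptone: 2.95 g × (784 mL / 250 mL) = 9.251 g
HEPES: 2.53 g × (784 mL / 250 mL) = 7.934 g
dipotassium phosphate: 3.25 g × (784 mL / 250 mL) = 10.192 g

boric acid 13.548 mg; monopotassium phosphate 8.687 g; tryptone 9.251 g; HEPES 7.934 g; dipotassium phosphate 10.192 g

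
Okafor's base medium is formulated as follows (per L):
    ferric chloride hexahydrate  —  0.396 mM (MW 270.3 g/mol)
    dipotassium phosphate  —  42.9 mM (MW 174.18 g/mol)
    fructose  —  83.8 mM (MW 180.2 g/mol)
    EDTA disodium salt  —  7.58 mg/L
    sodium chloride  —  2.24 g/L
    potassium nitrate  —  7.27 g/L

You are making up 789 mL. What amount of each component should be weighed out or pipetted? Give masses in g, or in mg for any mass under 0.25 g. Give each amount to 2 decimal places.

ferric chloride hexahydrate 84.45 mg; dipotassium phosphate 5.90 g; fructose 11.91 g; EDTA disodium salt 5.98 mg; sodium chloride 1.77 g; potassium nitrate 5.74 g

Target volume = 789 mL = 0.789 L.
ferric chloride hexahydrate: 0.396 mmol/L × 270.3 mg/mmol × 0.789 L = 84.45 mg
dipotassium phosphate: 42.9 mmol/L × 174.18 g/mol × 0.789 L ÷ 1000 = 5.90 g
fructose: 83.8 mmol/L × 180.2 g/mol × 0.789 L ÷ 1000 = 11.91 g
EDTA disodium salt: 7.58 mg/L × 0.789 L = 5.98 mg
sodium chloride: 2.24 g/L × 0.789 L = 1.77 g
potassium nitrate: 7.27 g/L × 0.789 L = 5.74 g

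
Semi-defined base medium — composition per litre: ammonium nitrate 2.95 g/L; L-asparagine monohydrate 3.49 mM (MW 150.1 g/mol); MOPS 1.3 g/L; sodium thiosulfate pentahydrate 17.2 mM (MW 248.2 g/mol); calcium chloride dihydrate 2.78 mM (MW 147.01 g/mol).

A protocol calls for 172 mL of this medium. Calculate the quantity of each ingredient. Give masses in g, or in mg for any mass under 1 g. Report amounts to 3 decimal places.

Working volume: 172 mL = 0.172 L.
ammonium nitrate: 2.95 g/L × 0.172 L = 0.5074 g = 507.400 mg
L-asparagine monohydrate: 3.49 mmol/L × 150.1 mg/mmol × 0.172 L = 90.102 mg
MOPS: 1.3 g/L × 0.172 L = 0.2236 g = 223.600 mg
sodium thiosulfate pentahydrate: 17.2 mmol/L × 248.2 mg/mmol × 0.172 L = 734.275 mg
calcium chloride dihydrate: 2.78 mmol/L × 147.01 mg/mmol × 0.172 L = 70.294 mg

ammonium nitrate 507.400 mg; L-asparagine monohydrate 90.102 mg; MOPS 223.600 mg; sodium thiosulfate pentahydrate 734.275 mg; calcium chloride dihydrate 70.294 mg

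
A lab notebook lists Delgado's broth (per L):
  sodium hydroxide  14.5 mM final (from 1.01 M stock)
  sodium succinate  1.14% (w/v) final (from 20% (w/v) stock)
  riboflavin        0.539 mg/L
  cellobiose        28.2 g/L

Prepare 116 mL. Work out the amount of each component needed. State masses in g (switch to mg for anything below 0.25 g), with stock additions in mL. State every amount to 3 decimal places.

Working volume: 116 mL = 0.116 L.
sodium hydroxide: V = C2·V2/C1 = 14.5 mM × 116 mL ÷ 1010 mM = 1.665 mL
sodium succinate: C1V1 = C2V2 → 1.14% ÷ 20% × 116 mL = 6.612 mL
riboflavin: 0.539 mg/L × 0.116 L = 0.063 mg
cellobiose: 28.2 g/L × 0.116 L = 3.271 g

sodium hydroxide 1.665 mL; sodium succinate 6.612 mL; riboflavin 0.063 mg; cellobiose 3.271 g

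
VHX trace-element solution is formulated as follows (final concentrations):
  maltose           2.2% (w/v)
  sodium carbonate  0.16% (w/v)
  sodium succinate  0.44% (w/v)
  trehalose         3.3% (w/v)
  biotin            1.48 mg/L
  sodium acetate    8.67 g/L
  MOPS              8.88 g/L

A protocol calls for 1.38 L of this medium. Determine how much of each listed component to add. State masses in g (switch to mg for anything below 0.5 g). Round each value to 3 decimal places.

Working volume: 1.38 L.
maltose: 2.2% w/v = 22 g/L → 22 × 1.38 L = 30.360 g
sodium carbonate: 0.16 g per 100 mL × 1380 mL ÷ 100 = 2.208 g
sodium succinate: 0.44 g per 100 mL × 1380 mL ÷ 100 = 6.072 g
trehalose: 3.3 g per 100 mL × 1380 mL ÷ 100 = 45.540 g
biotin: 1.48 mg/L × 1.38 L = 2.042 mg
sodium acetate: 8.67 g/L × 1.38 L = 11.965 g
MOPS: 8.88 g/L × 1.38 L = 12.254 g

maltose 30.360 g; sodium carbonate 2.208 g; sodium succinate 6.072 g; trehalose 45.540 g; biotin 2.042 mg; sodium acetate 11.965 g; MOPS 12.254 g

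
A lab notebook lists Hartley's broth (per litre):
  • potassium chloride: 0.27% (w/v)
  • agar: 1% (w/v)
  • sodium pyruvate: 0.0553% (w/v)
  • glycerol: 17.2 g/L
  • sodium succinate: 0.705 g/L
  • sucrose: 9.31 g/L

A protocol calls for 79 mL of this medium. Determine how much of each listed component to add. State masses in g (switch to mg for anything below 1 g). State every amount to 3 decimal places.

potassium chloride 213.300 mg; agar 790.000 mg; sodium pyruvate 43.687 mg; glycerol 1.359 g; sodium succinate 55.695 mg; sucrose 735.490 mg

Scale factor relative to 1 L: 0.079.
potassium chloride: 0.27 g per 100 mL × 79 mL ÷ 100 = 0.2133 g = 213.300 mg
agar: 1% w/v = 10 g/L → 10 × 0.079 L = 0.79 g = 790.000 mg
sodium pyruvate: 0.0553% w/v = 0.553 g/L → 0.553 × 0.079 L = 0.043687 g = 43.687 mg
glycerol: 17.2 g/L × 0.079 L = 1.359 g
sodium succinate: 0.705 g/L × 0.079 L = 0.055695 g = 55.695 mg
sucrose: 9.31 g/L × 0.079 L = 0.73549 g = 735.490 mg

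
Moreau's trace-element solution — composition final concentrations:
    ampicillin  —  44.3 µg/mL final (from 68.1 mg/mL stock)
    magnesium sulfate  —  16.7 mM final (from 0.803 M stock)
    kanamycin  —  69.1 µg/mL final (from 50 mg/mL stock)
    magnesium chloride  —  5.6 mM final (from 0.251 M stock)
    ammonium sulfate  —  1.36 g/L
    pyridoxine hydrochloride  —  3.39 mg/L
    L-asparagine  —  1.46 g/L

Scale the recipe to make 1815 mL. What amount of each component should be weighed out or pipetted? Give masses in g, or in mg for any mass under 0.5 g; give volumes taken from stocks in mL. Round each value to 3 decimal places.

ampicillin 1.181 mL; magnesium sulfate 37.747 mL; kanamycin 2.508 mL; magnesium chloride 40.494 mL; ammonium sulfate 2.468 g; pyridoxine hydrochloride 6.153 mg; L-asparagine 2.650 g

Working volume: 1815 mL = 1.815 L.
ampicillin: C1V1 = C2V2 → 44.3 µg/mL × 1815 mL ÷ 68100 µg/mL = 1.181 mL
magnesium sulfate: dilute stock: 16.7 mM × 1815 mL ÷ 803 mM = 37.747 mL
kanamycin: V = C2·V2/C1 = 69.1 µg/mL × 1815 mL ÷ 50000 µg/mL = 2.508 mL
magnesium chloride: C1V1 = C2V2 → 5.6 mM × 1815 mL ÷ 251 mM = 40.494 mL
ammonium sulfate: 1.36 g/L × 1.815 L = 2.468 g
pyridoxine hydrochloride: 3.39 mg/L × 1.815 L = 6.153 mg
L-asparagine: 1.46 g/L × 1.815 L = 2.650 g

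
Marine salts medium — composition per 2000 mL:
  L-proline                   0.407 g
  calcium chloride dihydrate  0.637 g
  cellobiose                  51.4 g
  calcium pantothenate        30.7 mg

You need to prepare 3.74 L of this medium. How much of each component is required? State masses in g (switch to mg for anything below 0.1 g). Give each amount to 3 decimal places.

L-proline 0.761 g; calcium chloride dihydrate 1.191 g; cellobiose 96.118 g; calcium pantothenate 57.409 mg

Ratio of target to recipe volume: 3740 / 2000 = 1.87.
L-proline: 0.407 g × (3740 mL / 2000 mL) = 0.761 g
calcium chloride dihydrate: 0.637 g × (3740 mL / 2000 mL) = 1.191 g
cellobiose: 51.4 g × (3740 mL / 2000 mL) = 96.118 g
calcium pantothenate: 30.7 mg × (3740 mL / 2000 mL) = 57.409 mg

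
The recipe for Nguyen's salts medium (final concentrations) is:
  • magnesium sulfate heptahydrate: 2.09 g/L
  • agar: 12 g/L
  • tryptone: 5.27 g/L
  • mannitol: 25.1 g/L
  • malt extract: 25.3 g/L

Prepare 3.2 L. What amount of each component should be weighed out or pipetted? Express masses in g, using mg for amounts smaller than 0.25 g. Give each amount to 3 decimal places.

Working volume: 3.2 L.
magnesium sulfate heptahydrate: 2.09 g/L × 3.2 L = 6.688 g
agar: 12 g/L × 3.2 L = 38.400 g
tryptone: 5.27 g/L × 3.2 L = 16.864 g
mannitol: 25.1 g/L × 3.2 L = 80.320 g
malt extract: 25.3 g/L × 3.2 L = 80.960 g

magnesium sulfate heptahydrate 6.688 g; agar 38.400 g; tryptone 16.864 g; mannitol 80.320 g; malt extract 80.960 g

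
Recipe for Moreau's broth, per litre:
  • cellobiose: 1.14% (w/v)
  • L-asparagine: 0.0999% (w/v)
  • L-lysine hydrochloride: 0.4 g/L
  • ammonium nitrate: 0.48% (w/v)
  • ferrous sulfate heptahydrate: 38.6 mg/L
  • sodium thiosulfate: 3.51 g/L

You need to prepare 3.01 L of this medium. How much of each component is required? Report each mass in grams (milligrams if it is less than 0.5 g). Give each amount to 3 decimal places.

Working volume: 3.01 L.
cellobiose: 1.14% w/v = 11.4 g/L → 11.4 × 3.01 L = 34.314 g
L-asparagine: 0.0999 g per 100 mL × 3010 mL ÷ 100 = 3.007 g
L-lysine hydrochloride: 0.4 g/L × 3.01 L = 1.204 g
ammonium nitrate: 0.48% w/v = 4.8 g/L → 4.8 × 3.01 L = 14.448 g
ferrous sulfate heptahydrate: 38.6 mg/L × 3.01 L = 116.186 mg
sodium thiosulfate: 3.51 g/L × 3.01 L = 10.565 g

cellobiose 34.314 g; L-asparagine 3.007 g; L-lysine hydrochloride 1.204 g; ammonium nitrate 14.448 g; ferrous sulfate heptahydrate 116.186 mg; sodium thiosulfate 10.565 g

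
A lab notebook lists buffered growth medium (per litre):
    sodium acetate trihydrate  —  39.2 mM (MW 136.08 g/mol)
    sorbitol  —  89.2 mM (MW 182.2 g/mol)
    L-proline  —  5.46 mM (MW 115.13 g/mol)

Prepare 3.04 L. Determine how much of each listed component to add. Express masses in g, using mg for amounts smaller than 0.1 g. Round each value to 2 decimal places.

sodium acetate trihydrate 16.22 g; sorbitol 49.41 g; L-proline 1.91 g

Working volume: 3.04 L.
sodium acetate trihydrate: 39.2 mmol/L × 136.08 g/mol × 3.04 L ÷ 1000 = 16.22 g
sorbitol: 89.2 mmol/L × 182.2 g/mol × 3.04 L ÷ 1000 = 49.41 g
L-proline: 5.46 mmol/L × 115.13 g/mol × 3.04 L ÷ 1000 = 1.91 g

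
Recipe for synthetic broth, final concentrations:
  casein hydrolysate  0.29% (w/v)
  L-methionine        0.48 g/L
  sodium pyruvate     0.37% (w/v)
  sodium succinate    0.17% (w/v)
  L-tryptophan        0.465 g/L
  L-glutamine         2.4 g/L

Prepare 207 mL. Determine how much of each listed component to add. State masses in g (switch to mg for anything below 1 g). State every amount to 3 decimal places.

Target volume = 207 mL = 0.207 L.
casein hydrolysate: 0.29% w/v = 2.9 g/L → 2.9 × 0.207 L = 0.6003 g = 600.300 mg
L-methionine: 0.48 g/L × 0.207 L = 0.09936 g = 99.360 mg
sodium pyruvate: 0.37% w/v = 3.7 g/L → 3.7 × 0.207 L = 0.7659 g = 765.900 mg
sodium succinate: 0.17% w/v = 1.7 g/L → 1.7 × 0.207 L = 0.3519 g = 351.900 mg
L-tryptophan: 0.465 g/L × 0.207 L = 0.096255 g = 96.255 mg
L-glutamine: 2.4 g/L × 0.207 L = 0.4968 g = 496.800 mg

casein hydrolysate 600.300 mg; L-methionine 99.360 mg; sodium pyruvate 765.900 mg; sodium succinate 351.900 mg; L-tryptophan 96.255 mg; L-glutamine 496.800 mg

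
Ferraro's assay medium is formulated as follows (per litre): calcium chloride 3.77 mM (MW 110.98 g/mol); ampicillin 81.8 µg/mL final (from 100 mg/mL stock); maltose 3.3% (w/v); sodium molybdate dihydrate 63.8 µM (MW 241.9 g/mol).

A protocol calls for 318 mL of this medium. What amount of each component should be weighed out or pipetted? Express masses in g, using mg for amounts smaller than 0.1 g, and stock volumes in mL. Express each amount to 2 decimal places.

Working volume: 318 mL = 0.318 L.
calcium chloride: 3.77 mmol/L × 110.98 g/mol × 0.318 L ÷ 1000 = 0.13 g
ampicillin: V = C2·V2/C1 = 81.8 µg/mL × 318 mL ÷ 100000 µg/mL = 0.26 mL
maltose: 3.3 g per 100 mL × 318 mL ÷ 100 = 10.49 g
sodium molybdate dihydrate: 63.8 µmol/L × 241.9 g/mol × 0.318 L ÷ 1000 = 4.91 mg

calcium chloride 0.13 g; ampicillin 0.26 mL; maltose 10.49 g; sodium molybdate dihydrate 4.91 mg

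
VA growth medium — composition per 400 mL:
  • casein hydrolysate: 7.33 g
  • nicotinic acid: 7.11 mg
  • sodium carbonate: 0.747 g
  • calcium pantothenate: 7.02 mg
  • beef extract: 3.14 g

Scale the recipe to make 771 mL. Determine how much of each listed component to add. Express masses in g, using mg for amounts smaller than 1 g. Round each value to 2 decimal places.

Scale factor = 771 mL / 400 mL = 1.9275.
casein hydrolysate: 7.33 g × (771 mL / 400 mL) = 14.13 g
nicotinic acid: 7.11 mg × (771 mL / 400 mL) = 13.70 mg
sodium carbonate: 0.747 g × (771 mL / 400 mL) = 1.44 g
calcium pantothenate: 7.02 mg × (771 mL / 400 mL) = 13.53 mg
beef extract: 3.14 g × (771 mL / 400 mL) = 6.05 g

casein hydrolysate 14.13 g; nicotinic acid 13.70 mg; sodium carbonate 1.44 g; calcium pantothenate 13.53 mg; beef extract 6.05 g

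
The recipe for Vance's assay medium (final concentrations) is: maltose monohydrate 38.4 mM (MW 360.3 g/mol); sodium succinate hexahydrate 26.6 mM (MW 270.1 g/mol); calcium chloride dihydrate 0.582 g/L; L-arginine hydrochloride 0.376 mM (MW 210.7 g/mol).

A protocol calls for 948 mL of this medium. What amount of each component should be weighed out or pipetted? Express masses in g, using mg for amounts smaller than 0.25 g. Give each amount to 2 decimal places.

Scale factor relative to 1 L: 0.948.
maltose monohydrate: 38.4 mmol/L × 360.3 g/mol × 0.948 L ÷ 1000 = 13.12 g
sodium succinate hexahydrate: 26.6 mmol/L × 270.1 g/mol × 0.948 L ÷ 1000 = 6.81 g
calcium chloride dihydrate: 0.582 g/L × 0.948 L = 0.55 g
L-arginine hydrochloride: 0.376 mmol/L × 210.7 mg/mmol × 0.948 L = 75.10 mg

maltose monohydrate 13.12 g; sodium succinate hexahydrate 6.81 g; calcium chloride dihydrate 0.55 g; L-arginine hydrochloride 75.10 mg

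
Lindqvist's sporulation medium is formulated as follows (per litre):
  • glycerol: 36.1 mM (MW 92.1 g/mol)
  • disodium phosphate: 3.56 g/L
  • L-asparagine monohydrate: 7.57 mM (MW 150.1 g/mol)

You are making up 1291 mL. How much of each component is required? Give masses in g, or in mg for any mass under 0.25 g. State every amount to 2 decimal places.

glycerol 4.29 g; disodium phosphate 4.60 g; L-asparagine monohydrate 1.47 g

Scale factor relative to 1 L: 1.291.
glycerol: 36.1 mmol/L × 92.1 g/mol × 1.291 L ÷ 1000 = 4.29 g
disodium phosphate: 3.56 g/L × 1.291 L = 4.60 g
L-asparagine monohydrate: 7.57 mmol/L × 150.1 g/mol × 1.291 L ÷ 1000 = 1.47 g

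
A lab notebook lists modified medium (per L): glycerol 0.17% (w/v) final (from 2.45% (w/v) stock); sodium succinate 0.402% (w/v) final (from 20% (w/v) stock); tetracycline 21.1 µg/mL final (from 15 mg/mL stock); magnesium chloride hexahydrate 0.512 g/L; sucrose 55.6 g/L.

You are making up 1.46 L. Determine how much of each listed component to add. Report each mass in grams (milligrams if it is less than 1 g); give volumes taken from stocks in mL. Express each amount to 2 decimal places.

Scale factor relative to 1 L: 1.46.
glycerol: C1V1 = C2V2 → 0.17% ÷ 2.45% × 1460 mL = 101.31 mL
sodium succinate: dilute stock: 0.402% ÷ 20% × 1460 mL = 29.35 mL
tetracycline: V = C2·V2/C1 = 21.1 µg/mL × 1460 mL ÷ 15000 µg/mL = 2.05 mL
magnesium chloride hexahydrate: 0.512 g/L × 1.46 L = 0.74752 g = 747.52 mg
sucrose: 55.6 g/L × 1.46 L = 81.18 g

glycerol 101.31 mL; sodium succinate 29.35 mL; tetracycline 2.05 mL; magnesium chloride hexahydrate 747.52 mg; sucrose 81.18 g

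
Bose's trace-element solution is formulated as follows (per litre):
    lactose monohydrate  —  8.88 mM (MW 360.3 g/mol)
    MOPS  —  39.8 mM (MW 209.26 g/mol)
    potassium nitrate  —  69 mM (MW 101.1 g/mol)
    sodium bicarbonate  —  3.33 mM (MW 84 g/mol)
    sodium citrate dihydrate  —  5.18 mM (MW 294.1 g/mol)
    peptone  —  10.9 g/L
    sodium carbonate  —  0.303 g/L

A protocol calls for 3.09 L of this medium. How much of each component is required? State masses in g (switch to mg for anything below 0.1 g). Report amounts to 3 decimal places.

Working volume: 3.09 L.
lactose monohydrate: 8.88 mmol/L × 360.3 g/mol × 3.09 L ÷ 1000 = 9.886 g
MOPS: 39.8 mmol/L × 209.26 g/mol × 3.09 L ÷ 1000 = 25.735 g
potassium nitrate: 69 mmol/L × 101.1 g/mol × 3.09 L ÷ 1000 = 21.556 g
sodium bicarbonate: 3.33 mmol/L × 84 g/mol × 3.09 L ÷ 1000 = 0.864 g
sodium citrate dihydrate: 5.18 mmol/L × 294.1 g/mol × 3.09 L ÷ 1000 = 4.707 g
peptone: 10.9 g/L × 3.09 L = 33.681 g
sodium carbonate: 0.303 g/L × 3.09 L = 0.936 g

lactose monohydrate 9.886 g; MOPS 25.735 g; potassium nitrate 21.556 g; sodium bicarbonate 0.864 g; sodium citrate dihydrate 4.707 g; peptone 33.681 g; sodium carbonate 0.936 g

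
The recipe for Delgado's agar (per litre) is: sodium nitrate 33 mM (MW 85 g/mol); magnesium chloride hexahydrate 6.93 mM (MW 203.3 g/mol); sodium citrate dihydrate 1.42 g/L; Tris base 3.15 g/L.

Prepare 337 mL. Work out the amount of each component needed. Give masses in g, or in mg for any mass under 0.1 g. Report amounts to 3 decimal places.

Target volume = 337 mL = 0.337 L.
sodium nitrate: 33 mmol/L × 85 g/mol × 0.337 L ÷ 1000 = 0.945 g
magnesium chloride hexahydrate: 6.93 mmol/L × 203.3 g/mol × 0.337 L ÷ 1000 = 0.475 g
sodium citrate dihydrate: 1.42 g/L × 0.337 L = 0.479 g
Tris base: 3.15 g/L × 0.337 L = 1.062 g

sodium nitrate 0.945 g; magnesium chloride hexahydrate 0.475 g; sodium citrate dihydrate 0.479 g; Tris base 1.062 g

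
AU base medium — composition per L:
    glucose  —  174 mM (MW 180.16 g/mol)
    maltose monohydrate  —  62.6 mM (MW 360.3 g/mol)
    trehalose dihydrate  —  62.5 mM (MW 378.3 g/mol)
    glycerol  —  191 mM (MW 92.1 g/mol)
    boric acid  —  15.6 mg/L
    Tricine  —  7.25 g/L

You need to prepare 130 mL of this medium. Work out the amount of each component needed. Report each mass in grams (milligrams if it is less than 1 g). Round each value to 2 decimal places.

glucose 4.08 g; maltose monohydrate 2.93 g; trehalose dihydrate 3.07 g; glycerol 2.29 g; boric acid 2.03 mg; Tricine 942.50 mg

Target volume = 130 mL = 0.13 L.
glucose: 174 mmol/L × 180.16 g/mol × 0.13 L ÷ 1000 = 4.08 g
maltose monohydrate: 62.6 mmol/L × 360.3 g/mol × 0.13 L ÷ 1000 = 2.93 g
trehalose dihydrate: 62.5 mmol/L × 378.3 g/mol × 0.13 L ÷ 1000 = 3.07 g
glycerol: 191 mmol/L × 92.1 g/mol × 0.13 L ÷ 1000 = 2.29 g
boric acid: 15.6 mg/L × 0.13 L = 2.03 mg
Tricine: 7.25 g/L × 0.13 L = 0.9425 g = 942.50 mg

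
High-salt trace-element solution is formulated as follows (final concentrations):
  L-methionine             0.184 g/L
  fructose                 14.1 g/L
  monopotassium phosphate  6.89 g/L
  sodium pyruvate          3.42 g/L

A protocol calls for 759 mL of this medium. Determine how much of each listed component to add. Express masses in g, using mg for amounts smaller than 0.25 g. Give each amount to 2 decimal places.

Scale factor relative to 1 L: 0.759.
L-methionine: 0.184 g/L × 0.759 L = 0.139656 g = 139.66 mg
fructose: 14.1 g/L × 0.759 L = 10.70 g
monopotassium phosphate: 6.89 g/L × 0.759 L = 5.23 g
sodium pyruvate: 3.42 g/L × 0.759 L = 2.60 g

L-methionine 139.66 mg; fructose 10.70 g; monopotassium phosphate 5.23 g; sodium pyruvate 2.60 g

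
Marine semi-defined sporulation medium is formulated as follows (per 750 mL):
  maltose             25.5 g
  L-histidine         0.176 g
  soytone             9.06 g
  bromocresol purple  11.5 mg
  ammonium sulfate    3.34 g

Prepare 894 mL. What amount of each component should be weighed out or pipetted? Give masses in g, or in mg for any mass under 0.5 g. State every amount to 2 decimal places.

maltose 30.40 g; L-histidine 209.79 mg; soytone 10.80 g; bromocresol purple 13.71 mg; ammonium sulfate 3.98 g

Ratio of target to recipe volume: 894 / 750 = 1.192.
maltose: 25.5 g × (894 mL / 750 mL) = 30.40 g
L-histidine: 0.176 g × (894 mL / 750 mL) = 0.209792 g = 209.79 mg
soytone: 9.06 g × (894 mL / 750 mL) = 10.80 g
bromocresol purple: 11.5 mg × (894 mL / 750 mL) = 13.71 mg
ammonium sulfate: 3.34 g × (894 mL / 750 mL) = 3.98 g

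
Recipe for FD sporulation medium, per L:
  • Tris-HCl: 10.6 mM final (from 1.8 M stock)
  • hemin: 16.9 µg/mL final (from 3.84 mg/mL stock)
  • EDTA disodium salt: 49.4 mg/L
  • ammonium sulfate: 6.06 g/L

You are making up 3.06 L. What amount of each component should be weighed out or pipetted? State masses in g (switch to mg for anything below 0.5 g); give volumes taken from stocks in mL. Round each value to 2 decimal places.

Working volume: 3.06 L.
Tris-HCl: dilute stock: 10.6 mM × 3060 mL ÷ 1800 mM = 18.02 mL
hemin: V = C2·V2/C1 = 16.9 µg/mL × 3060 mL ÷ 3840 µg/mL = 13.47 mL
EDTA disodium salt: 49.4 mg/L × 3.06 L = 151.16 mg
ammonium sulfate: 6.06 g/L × 3.06 L = 18.54 g

Tris-HCl 18.02 mL; hemin 13.47 mL; EDTA disodium salt 151.16 mg; ammonium sulfate 18.54 g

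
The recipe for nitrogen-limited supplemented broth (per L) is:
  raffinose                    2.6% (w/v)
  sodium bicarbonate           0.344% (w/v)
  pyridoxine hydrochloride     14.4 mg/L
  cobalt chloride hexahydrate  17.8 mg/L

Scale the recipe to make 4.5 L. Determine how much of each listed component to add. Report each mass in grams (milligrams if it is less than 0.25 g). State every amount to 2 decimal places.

raffinose 117.00 g; sodium bicarbonate 15.48 g; pyridoxine hydrochloride 64.80 mg; cobalt chloride hexahydrate 80.10 mg

Scale factor relative to 1 L: 4.5.
raffinose: 2.6% w/v = 26 g/L → 26 × 4.5 L = 117.00 g
sodium bicarbonate: 0.344 g per 100 mL × 4500 mL ÷ 100 = 15.48 g
pyridoxine hydrochloride: 14.4 mg/L × 4.5 L = 64.80 mg
cobalt chloride hexahydrate: 17.8 mg/L × 4.5 L = 80.10 mg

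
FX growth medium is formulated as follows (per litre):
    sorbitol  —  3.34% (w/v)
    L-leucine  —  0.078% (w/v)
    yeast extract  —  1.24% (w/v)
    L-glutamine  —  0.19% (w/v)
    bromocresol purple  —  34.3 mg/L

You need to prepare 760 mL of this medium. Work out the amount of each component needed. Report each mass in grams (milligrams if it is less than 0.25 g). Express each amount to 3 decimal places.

Scale factor relative to 1 L: 0.76.
sorbitol: 3.34% w/v = 33.4 g/L → 33.4 × 0.76 L = 25.384 g
L-leucine: 0.078 g per 100 mL × 760 mL ÷ 100 = 0.593 g
yeast extract: 1.24 g per 100 mL × 760 mL ÷ 100 = 9.424 g
L-glutamine: 0.19 g per 100 mL × 760 mL ÷ 100 = 1.444 g
bromocresol purple: 34.3 mg/L × 0.76 L = 26.068 mg

sorbitol 25.384 g; L-leucine 0.593 g; yeast extract 9.424 g; L-glutamine 1.444 g; bromocresol purple 26.068 mg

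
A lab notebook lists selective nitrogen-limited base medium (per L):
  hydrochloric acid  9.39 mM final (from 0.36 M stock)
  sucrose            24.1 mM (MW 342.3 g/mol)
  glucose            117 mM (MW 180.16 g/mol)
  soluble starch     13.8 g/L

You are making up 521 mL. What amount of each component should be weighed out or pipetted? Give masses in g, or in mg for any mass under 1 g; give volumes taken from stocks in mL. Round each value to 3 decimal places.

Scale factor relative to 1 L: 0.521.
hydrochloric acid: dilute stock: 9.39 mM × 521 mL ÷ 360 mM = 13.589 mL
sucrose: 24.1 mmol/L × 342.3 g/mol × 0.521 L ÷ 1000 = 4.298 g
glucose: 117 mmol/L × 180.16 g/mol × 0.521 L ÷ 1000 = 10.982 g
soluble starch: 13.8 g/L × 0.521 L = 7.190 g

hydrochloric acid 13.589 mL; sucrose 4.298 g; glucose 10.982 g; soluble starch 7.190 g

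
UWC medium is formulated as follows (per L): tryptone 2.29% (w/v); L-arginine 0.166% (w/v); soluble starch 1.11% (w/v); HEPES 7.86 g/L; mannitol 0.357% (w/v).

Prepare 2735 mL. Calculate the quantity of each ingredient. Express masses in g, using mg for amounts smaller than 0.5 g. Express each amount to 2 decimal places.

Scale factor relative to 1 L: 2.735.
tryptone: 2.29% w/v = 22.9 g/L → 22.9 × 2.735 L = 62.63 g
L-arginine: 0.166% w/v = 1.66 g/L → 1.66 × 2.735 L = 4.54 g
soluble starch: 1.11 g per 100 mL × 2735 mL ÷ 100 = 30.36 g
HEPES: 7.86 g/L × 2.735 L = 21.50 g
mannitol: 0.357% w/v = 3.57 g/L → 3.57 × 2.735 L = 9.76 g

tryptone 62.63 g; L-arginine 4.54 g; soluble starch 30.36 g; HEPES 21.50 g; mannitol 9.76 g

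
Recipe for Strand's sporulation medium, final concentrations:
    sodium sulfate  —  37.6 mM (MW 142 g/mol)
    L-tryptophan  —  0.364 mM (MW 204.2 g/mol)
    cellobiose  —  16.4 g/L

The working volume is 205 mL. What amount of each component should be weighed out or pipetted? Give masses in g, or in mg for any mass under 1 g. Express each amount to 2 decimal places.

Working volume: 205 mL = 0.205 L.
sodium sulfate: 37.6 mmol/L × 142 g/mol × 0.205 L ÷ 1000 = 1.09 g
L-tryptophan: 0.364 mmol/L × 204.2 mg/mmol × 0.205 L = 15.24 mg
cellobiose: 16.4 g/L × 0.205 L = 3.36 g

sodium sulfate 1.09 g; L-tryptophan 15.24 mg; cellobiose 3.36 g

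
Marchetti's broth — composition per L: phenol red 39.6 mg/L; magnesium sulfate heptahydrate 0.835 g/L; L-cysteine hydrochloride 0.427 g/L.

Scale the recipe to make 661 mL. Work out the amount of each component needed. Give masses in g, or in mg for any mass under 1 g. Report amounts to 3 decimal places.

Scale factor relative to 1 L: 0.661.
phenol red: 39.6 mg/L × 0.661 L = 26.176 mg
magnesium sulfate heptahydrate: 0.835 g/L × 0.661 L = 0.551935 g = 551.935 mg
L-cysteine hydrochloride: 0.427 g/L × 0.661 L = 0.282247 g = 282.247 mg

phenol red 26.176 mg; magnesium sulfate heptahydrate 551.935 mg; L-cysteine hydrochloride 282.247 mg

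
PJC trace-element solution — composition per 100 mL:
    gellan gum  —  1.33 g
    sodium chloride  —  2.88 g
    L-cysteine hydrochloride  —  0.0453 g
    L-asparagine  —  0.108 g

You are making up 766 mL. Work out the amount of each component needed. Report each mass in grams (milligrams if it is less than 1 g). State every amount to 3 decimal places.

Ratio of target to recipe volume: 766 / 100 = 7.66.
gellan gum: 1.33 g × (766 mL / 100 mL) = 10.188 g
sodium chloride: 2.88 g × (766 mL / 100 mL) = 22.061 g
L-cysteine hydrochloride: 0.0453 g × (766 mL / 100 mL) = 0.346998 g = 346.998 mg
L-asparagine: 0.108 g × (766 mL / 100 mL) = 0.82728 g = 827.280 mg

gellan gum 10.188 g; sodium chloride 22.061 g; L-cysteine hydrochloride 346.998 mg; L-asparagine 827.280 mg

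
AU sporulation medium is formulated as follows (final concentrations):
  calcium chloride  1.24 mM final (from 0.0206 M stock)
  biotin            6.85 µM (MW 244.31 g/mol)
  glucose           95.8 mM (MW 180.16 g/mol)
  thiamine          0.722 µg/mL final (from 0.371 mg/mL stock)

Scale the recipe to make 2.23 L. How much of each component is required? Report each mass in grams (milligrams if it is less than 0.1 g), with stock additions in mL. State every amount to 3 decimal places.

calcium chloride 134.233 mL; biotin 3.732 mg; glucose 38.488 g; thiamine 4.340 mL

Scale factor relative to 1 L: 2.23.
calcium chloride: C1V1 = C2V2 → 1.24 mM × 2230 mL ÷ 20.6 mM = 134.233 mL
biotin: 6.85 µmol/L × 244.31 g/mol × 2.23 L ÷ 1000 = 3.732 mg
glucose: 95.8 mmol/L × 180.16 g/mol × 2.23 L ÷ 1000 = 38.488 g
thiamine: dilute stock: 0.722 µg/mL × 2230 mL ÷ 371 µg/mL = 4.340 mL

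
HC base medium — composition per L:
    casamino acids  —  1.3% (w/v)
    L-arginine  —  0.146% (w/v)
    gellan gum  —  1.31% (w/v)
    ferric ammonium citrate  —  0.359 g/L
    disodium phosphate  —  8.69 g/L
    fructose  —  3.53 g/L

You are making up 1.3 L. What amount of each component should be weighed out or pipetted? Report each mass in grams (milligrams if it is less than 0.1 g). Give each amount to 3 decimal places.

casamino acids 16.900 g; L-arginine 1.898 g; gellan gum 17.030 g; ferric ammonium citrate 0.467 g; disodium phosphate 11.297 g; fructose 4.589 g

Working volume: 1.3 L.
casamino acids: 1.3 g per 100 mL × 1300 mL ÷ 100 = 16.900 g
L-arginine: 0.146 g per 100 mL × 1300 mL ÷ 100 = 1.898 g
gellan gum: 1.31% w/v = 13.1 g/L → 13.1 × 1.3 L = 17.030 g
ferric ammonium citrate: 0.359 g/L × 1.3 L = 0.467 g
disodium phosphate: 8.69 g/L × 1.3 L = 11.297 g
fructose: 3.53 g/L × 1.3 L = 4.589 g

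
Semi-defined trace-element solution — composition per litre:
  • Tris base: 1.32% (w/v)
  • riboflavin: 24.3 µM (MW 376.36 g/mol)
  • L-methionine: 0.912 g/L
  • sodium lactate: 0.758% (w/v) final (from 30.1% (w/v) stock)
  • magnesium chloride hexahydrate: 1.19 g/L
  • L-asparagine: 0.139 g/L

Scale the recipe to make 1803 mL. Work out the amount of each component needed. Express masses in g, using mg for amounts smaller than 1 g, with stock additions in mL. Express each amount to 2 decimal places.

Tris base 23.80 g; riboflavin 16.49 mg; L-methionine 1.64 g; sodium lactate 45.40 mL; magnesium chloride hexahydrate 2.15 g; L-asparagine 250.62 mg

Target volume = 1803 mL = 1.803 L.
Tris base: 1.32% w/v = 13.2 g/L → 13.2 × 1.803 L = 23.80 g
riboflavin: 24.3 µmol/L × 376.36 g/mol × 1.803 L ÷ 1000 = 16.49 mg
L-methionine: 0.912 g/L × 1.803 L = 1.64 g
sodium lactate: C1V1 = C2V2 → 0.758% ÷ 30.1% × 1803 mL = 45.40 mL
magnesium chloride hexahydrate: 1.19 g/L × 1.803 L = 2.15 g
L-asparagine: 0.139 g/L × 1.803 L = 0.250617 g = 250.62 mg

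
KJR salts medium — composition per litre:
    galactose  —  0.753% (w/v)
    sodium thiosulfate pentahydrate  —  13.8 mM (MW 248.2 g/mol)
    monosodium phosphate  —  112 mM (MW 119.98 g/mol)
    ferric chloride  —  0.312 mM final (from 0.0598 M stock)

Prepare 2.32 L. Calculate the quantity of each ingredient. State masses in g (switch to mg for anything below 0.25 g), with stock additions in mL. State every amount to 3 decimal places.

Scale factor relative to 1 L: 2.32.
galactose: 0.753% w/v = 7.53 g/L → 7.53 × 2.32 L = 17.470 g
sodium thiosulfate pentahydrate: 13.8 mmol/L × 248.2 g/mol × 2.32 L ÷ 1000 = 7.946 g
monosodium phosphate: 112 mmol/L × 119.98 g/mol × 2.32 L ÷ 1000 = 31.176 g
ferric chloride: C1V1 = C2V2 → 0.312 mM × 2320 mL ÷ 59.8 mM = 12.104 mL

galactose 17.470 g; sodium thiosulfate pentahydrate 7.946 g; monosodium phosphate 31.176 g; ferric chloride 12.104 mL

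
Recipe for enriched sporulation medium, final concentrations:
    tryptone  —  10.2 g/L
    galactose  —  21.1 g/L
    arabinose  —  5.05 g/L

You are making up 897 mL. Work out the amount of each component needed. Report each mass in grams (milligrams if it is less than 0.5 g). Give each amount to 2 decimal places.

Scale factor relative to 1 L: 0.897.
tryptone: 10.2 g/L × 0.897 L = 9.15 g
galactose: 21.1 g/L × 0.897 L = 18.93 g
arabinose: 5.05 g/L × 0.897 L = 4.53 g

tryptone 9.15 g; galactose 18.93 g; arabinose 4.53 g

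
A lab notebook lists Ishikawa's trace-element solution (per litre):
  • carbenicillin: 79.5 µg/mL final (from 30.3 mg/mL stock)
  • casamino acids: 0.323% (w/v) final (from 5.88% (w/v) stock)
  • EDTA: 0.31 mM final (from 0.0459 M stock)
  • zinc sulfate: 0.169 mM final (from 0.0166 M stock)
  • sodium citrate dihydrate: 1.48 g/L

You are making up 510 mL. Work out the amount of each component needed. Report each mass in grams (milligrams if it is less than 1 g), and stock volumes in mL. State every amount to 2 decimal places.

carbenicillin 1.34 mL; casamino acids 28.02 mL; EDTA 3.44 mL; zinc sulfate 5.19 mL; sodium citrate dihydrate 754.80 mg

Scale factor relative to 1 L: 0.51.
carbenicillin: dilute stock: 79.5 µg/mL × 510 mL ÷ 30300 µg/mL = 1.34 mL
casamino acids: V = C2·V2/C1 = 0.323% ÷ 5.88% × 510 mL = 28.02 mL
EDTA: C1V1 = C2V2 → 0.31 mM × 510 mL ÷ 45.9 mM = 3.44 mL
zinc sulfate: dilute stock: 0.169 mM × 510 mL ÷ 16.6 mM = 5.19 mL
sodium citrate dihydrate: 1.48 g/L × 0.51 L = 0.7548 g = 754.80 mg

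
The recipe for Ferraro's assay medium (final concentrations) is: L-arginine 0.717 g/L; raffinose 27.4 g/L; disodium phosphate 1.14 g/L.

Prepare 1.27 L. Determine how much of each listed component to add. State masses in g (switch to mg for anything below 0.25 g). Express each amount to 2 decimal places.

Working volume: 1.27 L.
L-arginine: 0.717 g/L × 1.27 L = 0.91 g
raffinose: 27.4 g/L × 1.27 L = 34.80 g
disodium phosphate: 1.14 g/L × 1.27 L = 1.45 g

L-arginine 0.91 g; raffinose 34.80 g; disodium phosphate 1.45 g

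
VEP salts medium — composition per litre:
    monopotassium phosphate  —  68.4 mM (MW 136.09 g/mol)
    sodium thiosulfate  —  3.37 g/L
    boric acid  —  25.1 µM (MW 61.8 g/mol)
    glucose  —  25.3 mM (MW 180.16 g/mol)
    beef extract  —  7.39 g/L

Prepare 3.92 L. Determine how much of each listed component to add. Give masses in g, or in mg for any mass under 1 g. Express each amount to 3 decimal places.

monopotassium phosphate 36.490 g; sodium thiosulfate 13.210 g; boric acid 6.081 mg; glucose 17.868 g; beef extract 28.969 g

Scale factor relative to 1 L: 3.92.
monopotassium phosphate: 68.4 mmol/L × 136.09 g/mol × 3.92 L ÷ 1000 = 36.490 g
sodium thiosulfate: 3.37 g/L × 3.92 L = 13.210 g
boric acid: 25.1 µmol/L × 61.8 g/mol × 3.92 L ÷ 1000 = 6.081 mg
glucose: 25.3 mmol/L × 180.16 g/mol × 3.92 L ÷ 1000 = 17.868 g
beef extract: 7.39 g/L × 3.92 L = 28.969 g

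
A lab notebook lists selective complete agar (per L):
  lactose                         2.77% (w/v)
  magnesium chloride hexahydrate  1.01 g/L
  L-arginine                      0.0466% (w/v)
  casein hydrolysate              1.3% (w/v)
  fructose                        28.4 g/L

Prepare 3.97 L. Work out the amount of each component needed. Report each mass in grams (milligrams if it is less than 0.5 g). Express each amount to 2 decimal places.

Working volume: 3.97 L.
lactose: 2.77% w/v = 27.7 g/L → 27.7 × 3.97 L = 109.97 g
magnesium chloride hexahydrate: 1.01 g/L × 3.97 L = 4.01 g
L-arginine: 0.0466 g per 100 mL × 3970 mL ÷ 100 = 1.85 g
casein hydrolysate: 1.3% w/v = 13 g/L → 13 × 3.97 L = 51.61 g
fructose: 28.4 g/L × 3.97 L = 112.75 g

lactose 109.97 g; magnesium chloride hexahydrate 4.01 g; L-arginine 1.85 g; casein hydrolysate 51.61 g; fructose 112.75 g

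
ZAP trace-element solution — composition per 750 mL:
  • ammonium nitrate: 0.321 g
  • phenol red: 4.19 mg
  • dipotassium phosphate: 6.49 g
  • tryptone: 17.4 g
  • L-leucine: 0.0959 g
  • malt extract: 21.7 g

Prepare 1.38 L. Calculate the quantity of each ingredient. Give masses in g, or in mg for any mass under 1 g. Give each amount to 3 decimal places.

Ratio of target to recipe volume: 1380 / 750 = 1.84.
ammonium nitrate: 0.321 g × (1380 mL / 750 mL) = 0.59064 g = 590.640 mg
phenol red: 4.19 mg × (1380 mL / 750 mL) = 7.710 mg
dipotassium phosphate: 6.49 g × (1380 mL / 750 mL) = 11.942 g
tryptone: 17.4 g × (1380 mL / 750 mL) = 32.016 g
L-leucine: 0.0959 g × (1380 mL / 750 mL) = 0.176456 g = 176.456 mg
malt extract: 21.7 g × (1380 mL / 750 mL) = 39.928 g

ammonium nitrate 590.640 mg; phenol red 7.710 mg; dipotassium phosphate 11.942 g; tryptone 32.016 g; L-leucine 176.456 mg; malt extract 39.928 g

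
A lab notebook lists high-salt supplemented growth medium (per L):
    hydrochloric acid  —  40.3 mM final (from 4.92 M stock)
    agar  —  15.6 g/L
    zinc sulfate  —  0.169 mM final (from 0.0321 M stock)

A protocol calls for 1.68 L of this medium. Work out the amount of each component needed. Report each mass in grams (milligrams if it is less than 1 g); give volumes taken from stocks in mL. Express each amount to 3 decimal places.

hydrochloric acid 13.761 mL; agar 26.208 g; zinc sulfate 8.845 mL

Scale factor relative to 1 L: 1.68.
hydrochloric acid: V = C2·V2/C1 = 40.3 mM × 1680 mL ÷ 4920 mM = 13.761 mL
agar: 15.6 g/L × 1.68 L = 26.208 g
zinc sulfate: dilute stock: 0.169 mM × 1680 mL ÷ 32.1 mM = 8.845 mL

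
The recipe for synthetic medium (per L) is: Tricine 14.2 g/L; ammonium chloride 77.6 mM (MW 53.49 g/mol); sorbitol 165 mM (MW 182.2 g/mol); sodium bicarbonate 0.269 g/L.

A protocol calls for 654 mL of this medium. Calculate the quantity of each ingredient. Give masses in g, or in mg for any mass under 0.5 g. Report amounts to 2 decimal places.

Tricine 9.29 g; ammonium chloride 2.71 g; sorbitol 19.66 g; sodium bicarbonate 175.93 mg

Scale factor relative to 1 L: 0.654.
Tricine: 14.2 g/L × 0.654 L = 9.29 g
ammonium chloride: 77.6 mmol/L × 53.49 g/mol × 0.654 L ÷ 1000 = 2.71 g
sorbitol: 165 mmol/L × 182.2 g/mol × 0.654 L ÷ 1000 = 19.66 g
sodium bicarbonate: 0.269 g/L × 0.654 L = 0.175926 g = 175.93 mg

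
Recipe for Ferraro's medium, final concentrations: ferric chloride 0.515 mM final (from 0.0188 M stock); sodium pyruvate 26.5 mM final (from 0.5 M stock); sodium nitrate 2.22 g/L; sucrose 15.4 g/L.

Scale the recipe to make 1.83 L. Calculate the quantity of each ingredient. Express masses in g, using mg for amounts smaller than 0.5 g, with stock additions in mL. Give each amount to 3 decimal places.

Working volume: 1.83 L.
ferric chloride: C1V1 = C2V2 → 0.515 mM × 1830 mL ÷ 18.8 mM = 50.130 mL
sodium pyruvate: dilute stock: 26.5 mM × 1830 mL ÷ 500 mM = 96.990 mL
sodium nitrate: 2.22 g/L × 1.83 L = 4.063 g
sucrose: 15.4 g/L × 1.83 L = 28.182 g

ferric chloride 50.130 mL; sodium pyruvate 96.990 mL; sodium nitrate 4.063 g; sucrose 28.182 g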